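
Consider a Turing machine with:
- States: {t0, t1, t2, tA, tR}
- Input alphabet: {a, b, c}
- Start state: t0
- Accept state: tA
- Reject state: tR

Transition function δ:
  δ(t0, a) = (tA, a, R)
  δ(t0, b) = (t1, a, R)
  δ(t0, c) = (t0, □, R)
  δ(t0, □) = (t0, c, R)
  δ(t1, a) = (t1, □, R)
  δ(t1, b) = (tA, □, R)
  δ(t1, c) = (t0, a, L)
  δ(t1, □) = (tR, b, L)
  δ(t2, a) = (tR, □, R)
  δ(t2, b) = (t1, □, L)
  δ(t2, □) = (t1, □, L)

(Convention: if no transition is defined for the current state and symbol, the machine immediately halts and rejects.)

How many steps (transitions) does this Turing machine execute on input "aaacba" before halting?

Execution trace:
Initial: [t0]aaacba
Step 1: δ(t0, a) = (tA, a, R) → a[tA]aacba

The machine reaches the accept state tA and halts.

The machine executed 1 step before halting.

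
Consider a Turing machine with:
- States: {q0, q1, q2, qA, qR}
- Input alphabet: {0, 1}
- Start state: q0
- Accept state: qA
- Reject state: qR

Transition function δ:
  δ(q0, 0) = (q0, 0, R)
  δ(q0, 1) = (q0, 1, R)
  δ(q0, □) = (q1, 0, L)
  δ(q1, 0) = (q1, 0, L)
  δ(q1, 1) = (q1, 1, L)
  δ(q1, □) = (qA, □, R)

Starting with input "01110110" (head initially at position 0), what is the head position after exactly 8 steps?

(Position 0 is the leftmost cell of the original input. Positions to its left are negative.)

Execution trace (head position shown):
Step 0: [q0]01110110  (head at position 0)
Step 1: move right → 0[q0]1110110  (head at position 1)
Step 2: move right → 01[q0]110110  (head at position 2)
Step 3: move right → 011[q0]10110  (head at position 3)
Step 4: move right → 0111[q0]0110  (head at position 4)
Step 5: move right → 01110[q0]110  (head at position 5)
Step 6: move right → 011101[q0]10  (head at position 6)
Step 7: move right → 0111011[q0]0  (head at position 7)
Step 8: move right → 01110110[q0]□  (head at position 8)

After 8 steps, the head is at position 8.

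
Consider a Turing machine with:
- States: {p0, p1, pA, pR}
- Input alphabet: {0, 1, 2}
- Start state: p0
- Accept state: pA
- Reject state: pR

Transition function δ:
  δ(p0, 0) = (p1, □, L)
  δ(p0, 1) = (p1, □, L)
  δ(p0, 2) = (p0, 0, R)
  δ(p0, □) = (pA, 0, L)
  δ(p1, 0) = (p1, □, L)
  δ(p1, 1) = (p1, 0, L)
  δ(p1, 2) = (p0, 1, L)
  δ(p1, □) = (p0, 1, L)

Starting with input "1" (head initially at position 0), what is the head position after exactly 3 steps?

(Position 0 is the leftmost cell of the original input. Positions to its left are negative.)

Execution trace (head position shown):
Step 0: [p0]1  (head at position 0)
Step 1: move left → [p1]□□  (head at position -1)
Step 2: move left → [p0]□1□  (head at position -2)
Step 3: move left → [pA]□01□  (head at position -3)

After 3 steps, the head is at position -3.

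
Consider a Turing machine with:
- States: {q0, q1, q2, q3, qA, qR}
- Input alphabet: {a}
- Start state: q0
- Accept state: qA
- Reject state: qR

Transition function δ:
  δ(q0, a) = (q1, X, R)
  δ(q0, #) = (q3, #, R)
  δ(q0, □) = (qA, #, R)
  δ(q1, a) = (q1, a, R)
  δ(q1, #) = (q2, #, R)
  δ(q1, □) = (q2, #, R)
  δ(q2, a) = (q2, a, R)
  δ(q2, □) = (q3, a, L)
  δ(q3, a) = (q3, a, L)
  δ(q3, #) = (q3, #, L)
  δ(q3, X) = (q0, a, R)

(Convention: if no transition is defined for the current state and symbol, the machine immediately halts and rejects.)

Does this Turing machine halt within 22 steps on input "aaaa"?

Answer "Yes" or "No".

Execution trace:
Initial: [q0]aaaa
Step 1: δ(q0, a) = (q1, X, R) → X[q1]aaa
Step 2: δ(q1, a) = (q1, a, R) → Xa[q1]aa
Step 3: δ(q1, a) = (q1, a, R) → Xaa[q1]a
Step 4: δ(q1, a) = (q1, a, R) → Xaaa[q1]□
Step 5: δ(q1, □) = (q2, #, R) → Xaaa#[q2]□
Step 6: δ(q2, □) = (q3, a, L) → Xaaa[q3]#a
Step 7: δ(q3, #) = (q3, #, L) → Xaa[q3]a#a
Step 8: δ(q3, a) = (q3, a, L) → Xa[q3]aa#a
Step 9: δ(q3, a) = (q3, a, L) → X[q3]aaa#a
Step 10: δ(q3, a) = (q3, a, L) → [q3]Xaaa#a
Step 11: δ(q3, X) = (q0, a, R) → a[q0]aaa#a
Step 12: δ(q0, a) = (q1, X, R) → aX[q1]aa#a
Step 13: δ(q1, a) = (q1, a, R) → aXa[q1]a#a
Step 14: δ(q1, a) = (q1, a, R) → aXaa[q1]#a
Step 15: δ(q1, #) = (q2, #, R) → aXaa#[q2]a
Step 16: δ(q2, a) = (q2, a, R) → aXaa#a[q2]□
Step 17: δ(q2, □) = (q3, a, L) → aXaa#[q3]aa
Step 18: δ(q3, a) = (q3, a, L) → aXaa[q3]#aa
Step 19: δ(q3, #) = (q3, #, L) → aXa[q3]a#aa
Step 20: δ(q3, a) = (q3, a, L) → aX[q3]aa#aa
Step 21: δ(q3, a) = (q3, a, L) → a[q3]Xaa#aa
Step 22: δ(q3, X) = (q0, a, R) → aa[q0]aa#aa

The machine has not reached a halting state after 22 steps.
The machine did not halt within the 22-step bound.

Answer: No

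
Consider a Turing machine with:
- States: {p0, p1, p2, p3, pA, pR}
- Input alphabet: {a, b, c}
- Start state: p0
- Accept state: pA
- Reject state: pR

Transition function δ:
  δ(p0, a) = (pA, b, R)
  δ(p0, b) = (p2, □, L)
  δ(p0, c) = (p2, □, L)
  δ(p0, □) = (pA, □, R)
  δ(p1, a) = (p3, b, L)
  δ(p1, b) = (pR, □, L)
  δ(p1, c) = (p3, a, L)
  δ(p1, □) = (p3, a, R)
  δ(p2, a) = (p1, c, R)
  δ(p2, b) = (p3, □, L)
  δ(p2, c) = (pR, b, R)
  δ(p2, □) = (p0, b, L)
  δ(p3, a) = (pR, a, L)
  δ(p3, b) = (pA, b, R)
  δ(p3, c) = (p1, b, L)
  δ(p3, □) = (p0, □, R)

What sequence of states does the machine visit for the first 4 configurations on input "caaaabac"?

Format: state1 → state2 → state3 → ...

Execution trace:
Initial: [p0]caaaabac
Step 1: δ(p0, c) = (p2, □, L) → [p2]□□aaaabac
Step 2: δ(p2, □) = (p0, b, L) → [p0]□b□aaaabac
Step 3: δ(p0, □) = (pA, □, R) → □[pA]b□aaaabac

The machine reaches the accept state pA and halts.

State sequence: p0 → p2 → p0 → pA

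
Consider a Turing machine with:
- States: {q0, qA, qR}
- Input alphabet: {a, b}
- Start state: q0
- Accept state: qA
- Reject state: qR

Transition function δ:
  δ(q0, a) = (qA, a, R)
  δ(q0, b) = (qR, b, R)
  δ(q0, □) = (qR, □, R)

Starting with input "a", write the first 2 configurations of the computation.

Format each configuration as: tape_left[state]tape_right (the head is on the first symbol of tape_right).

Transitions applied:
Step 1: δ(q0, a) = (qA, a, R)

The first 2 configurations are:
[q0]a ⊢ a[qA]□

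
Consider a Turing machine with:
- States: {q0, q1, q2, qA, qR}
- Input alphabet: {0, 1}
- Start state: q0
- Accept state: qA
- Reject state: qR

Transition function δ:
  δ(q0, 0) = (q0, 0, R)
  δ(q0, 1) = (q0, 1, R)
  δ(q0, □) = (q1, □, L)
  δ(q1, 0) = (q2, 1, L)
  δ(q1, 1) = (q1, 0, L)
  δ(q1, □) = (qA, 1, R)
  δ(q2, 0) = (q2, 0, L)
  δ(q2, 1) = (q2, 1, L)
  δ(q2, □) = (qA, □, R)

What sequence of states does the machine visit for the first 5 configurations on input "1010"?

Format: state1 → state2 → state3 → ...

Execution trace:
Initial: [q0]1010
Step 1: δ(q0, 1) = (q0, 1, R) → 1[q0]010
Step 2: δ(q0, 0) = (q0, 0, R) → 10[q0]10
Step 3: δ(q0, 1) = (q0, 1, R) → 101[q0]0
Step 4: δ(q0, 0) = (q0, 0, R) → 1010[q0]□

State sequence: q0 → q0 → q0 → q0 → q0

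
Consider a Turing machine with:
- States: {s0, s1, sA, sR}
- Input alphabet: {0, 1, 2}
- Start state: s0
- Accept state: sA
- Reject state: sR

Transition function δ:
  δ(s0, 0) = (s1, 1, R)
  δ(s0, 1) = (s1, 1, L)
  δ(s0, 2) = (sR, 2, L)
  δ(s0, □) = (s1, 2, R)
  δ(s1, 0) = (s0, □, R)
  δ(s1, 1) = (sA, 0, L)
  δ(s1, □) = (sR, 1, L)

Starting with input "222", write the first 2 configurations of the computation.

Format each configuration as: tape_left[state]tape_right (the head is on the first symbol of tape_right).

Transitions applied:
Step 1: δ(s0, 2) = (sR, 2, L)

The first 2 configurations are:
[s0]222 ⊢ [sR]□222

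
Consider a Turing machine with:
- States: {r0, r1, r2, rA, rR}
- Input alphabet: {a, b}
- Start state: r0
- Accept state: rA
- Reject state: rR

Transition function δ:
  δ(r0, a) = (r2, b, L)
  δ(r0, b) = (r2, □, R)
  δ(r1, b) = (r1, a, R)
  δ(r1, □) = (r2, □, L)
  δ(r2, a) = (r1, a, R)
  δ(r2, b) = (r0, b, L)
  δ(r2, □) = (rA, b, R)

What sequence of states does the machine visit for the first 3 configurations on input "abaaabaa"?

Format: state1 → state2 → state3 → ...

Execution trace:
Initial: [r0]abaaabaa
Step 1: δ(r0, a) = (r2, b, L) → [r2]□bbaaabaa
Step 2: δ(r2, □) = (rA, b, R) → b[rA]bbaaabaa

The machine reaches the accept state rA and halts.

State sequence: r0 → r2 → rA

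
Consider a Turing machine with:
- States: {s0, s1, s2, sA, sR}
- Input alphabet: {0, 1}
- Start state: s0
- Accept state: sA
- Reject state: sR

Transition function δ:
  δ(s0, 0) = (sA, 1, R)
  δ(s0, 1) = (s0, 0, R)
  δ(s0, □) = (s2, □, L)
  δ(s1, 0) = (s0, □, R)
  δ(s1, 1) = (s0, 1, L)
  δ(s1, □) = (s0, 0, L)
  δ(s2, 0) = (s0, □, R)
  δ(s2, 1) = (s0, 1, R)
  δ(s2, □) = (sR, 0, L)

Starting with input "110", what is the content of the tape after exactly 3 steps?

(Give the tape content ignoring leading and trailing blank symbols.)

Execution trace:
Initial: [s0]110
Step 1: δ(s0, 1) = (s0, 0, R) → 0[s0]10
Step 2: δ(s0, 1) = (s0, 0, R) → 00[s0]0
Step 3: δ(s0, 0) = (sA, 1, R) → 001[sA]□

The machine reaches the accept state sA and halts.

After 3 steps, the tape (ignoring leading/trailing blanks) is: 001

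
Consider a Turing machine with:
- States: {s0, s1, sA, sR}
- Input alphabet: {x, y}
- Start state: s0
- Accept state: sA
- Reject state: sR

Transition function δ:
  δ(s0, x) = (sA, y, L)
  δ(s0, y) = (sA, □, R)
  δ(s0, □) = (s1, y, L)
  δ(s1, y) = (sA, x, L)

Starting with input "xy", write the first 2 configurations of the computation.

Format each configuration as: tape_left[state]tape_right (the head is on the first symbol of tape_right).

Transitions applied:
Step 1: δ(s0, x) = (sA, y, L)

The first 2 configurations are:
[s0]xy ⊢ [sA]□yy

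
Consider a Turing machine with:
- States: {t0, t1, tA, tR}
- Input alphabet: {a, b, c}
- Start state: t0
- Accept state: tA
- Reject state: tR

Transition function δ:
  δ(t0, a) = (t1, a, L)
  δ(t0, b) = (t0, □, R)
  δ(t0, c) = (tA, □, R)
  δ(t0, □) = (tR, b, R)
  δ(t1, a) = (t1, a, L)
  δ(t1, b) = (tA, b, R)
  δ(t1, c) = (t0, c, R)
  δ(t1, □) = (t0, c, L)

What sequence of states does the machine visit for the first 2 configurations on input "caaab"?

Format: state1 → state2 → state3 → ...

Execution trace:
Initial: [t0]caaab
Step 1: δ(t0, c) = (tA, □, R) → □[tA]aaab

The machine reaches the accept state tA and halts.

State sequence: t0 → tA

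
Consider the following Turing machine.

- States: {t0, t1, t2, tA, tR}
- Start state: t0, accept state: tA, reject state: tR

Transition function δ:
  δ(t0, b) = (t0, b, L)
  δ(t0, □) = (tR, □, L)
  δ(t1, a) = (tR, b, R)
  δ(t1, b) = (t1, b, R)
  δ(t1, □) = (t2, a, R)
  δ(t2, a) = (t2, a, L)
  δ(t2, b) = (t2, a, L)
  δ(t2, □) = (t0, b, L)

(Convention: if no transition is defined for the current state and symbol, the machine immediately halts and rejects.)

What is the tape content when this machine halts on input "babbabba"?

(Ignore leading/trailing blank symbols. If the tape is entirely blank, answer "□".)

Execution trace:
Initial: [t0]babbabba
Step 1: δ(t0, b) = (t0, b, L) → [t0]□babbabba
Step 2: δ(t0, □) = (tR, □, L) → [tR]□□babbabba

The machine reaches the reject state tR and halts.

Final tape (ignoring leading/trailing blanks): babbabba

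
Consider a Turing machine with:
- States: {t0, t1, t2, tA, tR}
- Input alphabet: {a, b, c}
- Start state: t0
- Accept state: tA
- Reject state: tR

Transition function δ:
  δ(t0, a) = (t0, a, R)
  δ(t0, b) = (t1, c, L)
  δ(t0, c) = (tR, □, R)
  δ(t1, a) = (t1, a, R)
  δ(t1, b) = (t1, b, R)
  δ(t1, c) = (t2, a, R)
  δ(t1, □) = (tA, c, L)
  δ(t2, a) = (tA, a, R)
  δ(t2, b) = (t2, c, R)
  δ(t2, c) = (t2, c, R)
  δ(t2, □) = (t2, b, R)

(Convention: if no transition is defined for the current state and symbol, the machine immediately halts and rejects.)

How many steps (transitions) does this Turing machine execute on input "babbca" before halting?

Execution trace:
Initial: [t0]babbca
Step 1: δ(t0, b) = (t1, c, L) → [t1]□cabbca
Step 2: δ(t1, □) = (tA, c, L) → [tA]□ccabbca

The machine reaches the accept state tA and halts.

The machine executed 2 steps before halting.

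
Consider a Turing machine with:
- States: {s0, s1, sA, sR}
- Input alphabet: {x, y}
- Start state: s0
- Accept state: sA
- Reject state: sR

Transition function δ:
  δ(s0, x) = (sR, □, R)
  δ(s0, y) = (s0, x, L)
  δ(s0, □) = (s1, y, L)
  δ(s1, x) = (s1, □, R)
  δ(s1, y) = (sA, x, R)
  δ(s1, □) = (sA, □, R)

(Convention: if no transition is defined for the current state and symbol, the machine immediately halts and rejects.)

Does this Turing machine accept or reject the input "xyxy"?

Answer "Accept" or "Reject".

Execution trace:
Initial: [s0]xyxy
Step 1: δ(s0, x) = (sR, □, R) → □[sR]yxy

The machine reaches the reject state sR and halts.

Answer: Reject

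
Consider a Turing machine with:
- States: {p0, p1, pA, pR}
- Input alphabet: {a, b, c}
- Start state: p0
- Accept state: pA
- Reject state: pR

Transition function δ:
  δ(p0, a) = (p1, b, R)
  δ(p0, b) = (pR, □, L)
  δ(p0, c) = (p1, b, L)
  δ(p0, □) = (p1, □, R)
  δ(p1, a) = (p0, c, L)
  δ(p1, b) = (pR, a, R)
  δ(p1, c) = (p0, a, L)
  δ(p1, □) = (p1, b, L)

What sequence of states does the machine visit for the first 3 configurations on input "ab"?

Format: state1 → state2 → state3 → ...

Execution trace:
Initial: [p0]ab
Step 1: δ(p0, a) = (p1, b, R) → b[p1]b
Step 2: δ(p1, b) = (pR, a, R) → ba[pR]□

The machine reaches the reject state pR and halts.

State sequence: p0 → p1 → pR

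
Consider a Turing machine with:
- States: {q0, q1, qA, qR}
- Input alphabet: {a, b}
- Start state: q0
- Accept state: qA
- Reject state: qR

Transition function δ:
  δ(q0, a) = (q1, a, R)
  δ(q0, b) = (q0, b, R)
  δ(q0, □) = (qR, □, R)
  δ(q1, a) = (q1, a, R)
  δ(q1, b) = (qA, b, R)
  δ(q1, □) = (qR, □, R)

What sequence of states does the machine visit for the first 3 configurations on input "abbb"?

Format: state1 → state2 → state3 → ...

Execution trace:
Initial: [q0]abbb
Step 1: δ(q0, a) = (q1, a, R) → a[q1]bbb
Step 2: δ(q1, b) = (qA, b, R) → ab[qA]bb

The machine reaches the accept state qA and halts.

State sequence: q0 → q1 → qA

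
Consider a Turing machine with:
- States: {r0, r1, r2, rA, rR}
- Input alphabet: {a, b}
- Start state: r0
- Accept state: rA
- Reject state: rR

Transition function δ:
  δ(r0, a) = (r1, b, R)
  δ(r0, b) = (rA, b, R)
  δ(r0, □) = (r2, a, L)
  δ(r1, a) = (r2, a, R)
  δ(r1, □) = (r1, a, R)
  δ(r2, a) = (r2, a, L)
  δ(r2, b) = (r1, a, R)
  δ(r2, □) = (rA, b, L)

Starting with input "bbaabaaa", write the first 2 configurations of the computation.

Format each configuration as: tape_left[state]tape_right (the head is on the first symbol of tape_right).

Transitions applied:
Step 1: δ(r0, b) = (rA, b, R)

The first 2 configurations are:
[r0]bbaabaaa ⊢ b[rA]baabaaa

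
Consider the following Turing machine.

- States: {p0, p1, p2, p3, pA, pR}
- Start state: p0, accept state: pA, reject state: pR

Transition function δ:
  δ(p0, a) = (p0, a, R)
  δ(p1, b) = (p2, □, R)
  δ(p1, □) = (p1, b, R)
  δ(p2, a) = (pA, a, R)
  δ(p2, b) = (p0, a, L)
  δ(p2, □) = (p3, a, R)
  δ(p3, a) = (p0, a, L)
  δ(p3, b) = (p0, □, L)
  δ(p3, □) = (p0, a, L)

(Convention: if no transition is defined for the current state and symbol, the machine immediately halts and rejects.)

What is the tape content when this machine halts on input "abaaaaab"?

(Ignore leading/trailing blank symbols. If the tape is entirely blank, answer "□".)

Execution trace:
Initial: [p0]abaaaaab
Step 1: δ(p0, a) = (p0, a, R) → a[p0]baaaaab

No transition is defined for δ(p0, b). By convention the machine halts and rejects.

Final tape (ignoring leading/trailing blanks): abaaaaab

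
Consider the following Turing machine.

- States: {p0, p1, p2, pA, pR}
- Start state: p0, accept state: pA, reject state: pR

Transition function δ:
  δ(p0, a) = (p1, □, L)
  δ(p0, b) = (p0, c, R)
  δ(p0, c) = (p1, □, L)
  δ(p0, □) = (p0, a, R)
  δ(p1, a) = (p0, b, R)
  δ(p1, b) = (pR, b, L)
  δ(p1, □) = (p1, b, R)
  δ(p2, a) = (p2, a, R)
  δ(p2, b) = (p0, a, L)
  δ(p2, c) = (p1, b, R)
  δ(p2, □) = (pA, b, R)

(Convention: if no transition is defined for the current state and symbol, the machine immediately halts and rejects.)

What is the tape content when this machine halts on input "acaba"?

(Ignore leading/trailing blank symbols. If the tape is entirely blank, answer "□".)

Execution trace:
Initial: [p0]acaba
Step 1: δ(p0, a) = (p1, □, L) → [p1]□□caba
Step 2: δ(p1, □) = (p1, b, R) → b[p1]□caba
Step 3: δ(p1, □) = (p1, b, R) → bb[p1]caba

No transition is defined for δ(p1, c). By convention the machine halts and rejects.

Final tape (ignoring leading/trailing blanks): bbcaba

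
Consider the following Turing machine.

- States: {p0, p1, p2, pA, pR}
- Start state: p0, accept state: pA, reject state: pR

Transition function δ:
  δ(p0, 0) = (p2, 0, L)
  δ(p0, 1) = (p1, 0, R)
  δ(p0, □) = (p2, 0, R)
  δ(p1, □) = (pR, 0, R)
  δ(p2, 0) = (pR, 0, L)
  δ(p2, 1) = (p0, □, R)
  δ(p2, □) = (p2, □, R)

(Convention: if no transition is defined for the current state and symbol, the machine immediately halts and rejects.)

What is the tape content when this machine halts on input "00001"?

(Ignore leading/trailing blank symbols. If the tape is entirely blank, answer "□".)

Execution trace:
Initial: [p0]00001
Step 1: δ(p0, 0) = (p2, 0, L) → [p2]□00001
Step 2: δ(p2, □) = (p2, □, R) → □[p2]00001
Step 3: δ(p2, 0) = (pR, 0, L) → [pR]□00001

The machine reaches the reject state pR and halts.

Final tape (ignoring leading/trailing blanks): 00001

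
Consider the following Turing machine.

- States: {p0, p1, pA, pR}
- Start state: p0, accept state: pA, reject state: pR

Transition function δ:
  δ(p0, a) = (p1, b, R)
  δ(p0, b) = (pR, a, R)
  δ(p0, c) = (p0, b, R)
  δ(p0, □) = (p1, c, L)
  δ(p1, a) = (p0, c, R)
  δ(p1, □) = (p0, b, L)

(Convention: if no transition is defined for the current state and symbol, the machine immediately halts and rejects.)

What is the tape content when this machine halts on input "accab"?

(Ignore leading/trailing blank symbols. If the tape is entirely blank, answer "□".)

Execution trace:
Initial: [p0]accab
Step 1: δ(p0, a) = (p1, b, R) → b[p1]ccab

No transition is defined for δ(p1, c). By convention the machine halts and rejects.

Final tape (ignoring leading/trailing blanks): bccab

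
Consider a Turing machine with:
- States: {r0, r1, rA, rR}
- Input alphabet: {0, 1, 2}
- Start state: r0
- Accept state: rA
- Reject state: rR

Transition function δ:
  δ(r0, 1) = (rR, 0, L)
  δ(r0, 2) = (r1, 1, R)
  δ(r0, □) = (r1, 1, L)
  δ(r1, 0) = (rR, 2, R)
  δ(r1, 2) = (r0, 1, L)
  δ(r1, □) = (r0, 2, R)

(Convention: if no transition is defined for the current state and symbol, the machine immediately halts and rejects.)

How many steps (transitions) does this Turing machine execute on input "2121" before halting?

Execution trace:
Initial: [r0]2121
Step 1: δ(r0, 2) = (r1, 1, R) → 1[r1]121

No transition is defined for δ(r1, 1). By convention the machine halts and rejects.

The machine executed 1 step before halting.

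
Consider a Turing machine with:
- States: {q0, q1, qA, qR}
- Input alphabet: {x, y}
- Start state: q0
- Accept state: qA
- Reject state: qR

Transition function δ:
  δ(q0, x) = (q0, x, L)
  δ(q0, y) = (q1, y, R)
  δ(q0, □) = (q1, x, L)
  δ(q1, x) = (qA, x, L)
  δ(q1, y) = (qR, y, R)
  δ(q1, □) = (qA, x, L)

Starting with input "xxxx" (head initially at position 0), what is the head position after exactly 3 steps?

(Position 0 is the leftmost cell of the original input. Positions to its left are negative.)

Execution trace (head position shown):
Step 0: [q0]xxxx  (head at position 0)
Step 1: move left → [q0]□xxxx  (head at position -1)
Step 2: move left → [q1]□xxxxx  (head at position -2)
Step 3: move left → [qA]□xxxxxx  (head at position -3)

After 3 steps, the head is at position -3.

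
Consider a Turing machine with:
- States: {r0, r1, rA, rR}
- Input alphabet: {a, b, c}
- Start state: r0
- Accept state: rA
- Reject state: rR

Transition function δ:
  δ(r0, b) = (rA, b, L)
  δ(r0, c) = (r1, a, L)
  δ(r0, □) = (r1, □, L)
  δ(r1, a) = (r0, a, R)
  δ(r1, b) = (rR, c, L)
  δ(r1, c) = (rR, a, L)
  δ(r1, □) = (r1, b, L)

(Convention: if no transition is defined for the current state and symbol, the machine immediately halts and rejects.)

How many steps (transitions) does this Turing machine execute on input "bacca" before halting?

Execution trace:
Initial: [r0]bacca
Step 1: δ(r0, b) = (rA, b, L) → [rA]□bacca

The machine reaches the accept state rA and halts.

The machine executed 1 step before halting.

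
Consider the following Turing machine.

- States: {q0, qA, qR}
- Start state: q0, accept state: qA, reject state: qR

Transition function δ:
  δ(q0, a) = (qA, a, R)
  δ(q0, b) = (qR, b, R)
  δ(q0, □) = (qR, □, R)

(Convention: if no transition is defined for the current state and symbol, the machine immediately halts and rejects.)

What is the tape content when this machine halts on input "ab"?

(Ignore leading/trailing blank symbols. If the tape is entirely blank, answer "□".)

Execution trace:
Initial: [q0]ab
Step 1: δ(q0, a) = (qA, a, R) → a[qA]b

The machine reaches the accept state qA and halts.

Final tape (ignoring leading/trailing blanks): ab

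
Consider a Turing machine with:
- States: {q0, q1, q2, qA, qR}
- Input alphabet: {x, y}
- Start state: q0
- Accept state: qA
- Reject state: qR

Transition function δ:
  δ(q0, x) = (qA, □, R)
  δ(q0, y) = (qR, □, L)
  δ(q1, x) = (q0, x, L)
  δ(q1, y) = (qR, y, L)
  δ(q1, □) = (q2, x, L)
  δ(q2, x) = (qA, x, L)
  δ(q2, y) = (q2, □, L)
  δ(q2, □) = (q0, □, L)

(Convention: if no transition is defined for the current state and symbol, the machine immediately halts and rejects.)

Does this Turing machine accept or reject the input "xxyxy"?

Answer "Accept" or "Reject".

Execution trace:
Initial: [q0]xxyxy
Step 1: δ(q0, x) = (qA, □, R) → □[qA]xyxy

The machine reaches the accept state qA and halts.

Answer: Accept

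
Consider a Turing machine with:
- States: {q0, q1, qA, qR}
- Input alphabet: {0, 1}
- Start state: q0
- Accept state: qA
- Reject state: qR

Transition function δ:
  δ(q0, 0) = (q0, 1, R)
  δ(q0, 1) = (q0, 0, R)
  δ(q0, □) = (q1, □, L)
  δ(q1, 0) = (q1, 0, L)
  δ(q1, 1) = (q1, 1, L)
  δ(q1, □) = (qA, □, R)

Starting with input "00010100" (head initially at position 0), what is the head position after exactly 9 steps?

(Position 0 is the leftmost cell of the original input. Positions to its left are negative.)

Execution trace (head position shown):
Step 0: [q0]00010100  (head at position 0)
Step 1: move right → 1[q0]0010100  (head at position 1)
Step 2: move right → 11[q0]010100  (head at position 2)
Step 3: move right → 111[q0]10100  (head at position 3)
Step 4: move right → 1110[q0]0100  (head at position 4)
Step 5: move right → 11101[q0]100  (head at position 5)
Step 6: move right → 111010[q0]00  (head at position 6)
Step 7: move right → 1110101[q0]0  (head at position 7)
Step 8: move right → 11101011[q0]□  (head at position 8)
Step 9: move left → 1110101[q1]1□  (head at position 7)

After 9 steps, the head is at position 7.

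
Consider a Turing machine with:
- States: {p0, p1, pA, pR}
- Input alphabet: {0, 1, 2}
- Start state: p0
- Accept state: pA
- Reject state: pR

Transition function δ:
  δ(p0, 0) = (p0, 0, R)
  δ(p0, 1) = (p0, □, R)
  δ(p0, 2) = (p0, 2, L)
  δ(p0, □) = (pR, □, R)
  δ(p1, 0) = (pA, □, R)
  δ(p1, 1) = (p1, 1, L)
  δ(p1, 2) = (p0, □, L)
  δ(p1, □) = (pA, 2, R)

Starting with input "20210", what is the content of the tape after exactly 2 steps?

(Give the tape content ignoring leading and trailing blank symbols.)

Execution trace:
Initial: [p0]20210
Step 1: δ(p0, 2) = (p0, 2, L) → [p0]□20210
Step 2: δ(p0, □) = (pR, □, R) → □[pR]20210

The machine reaches the reject state pR and halts.

After 2 steps, the tape (ignoring leading/trailing blanks) is: 20210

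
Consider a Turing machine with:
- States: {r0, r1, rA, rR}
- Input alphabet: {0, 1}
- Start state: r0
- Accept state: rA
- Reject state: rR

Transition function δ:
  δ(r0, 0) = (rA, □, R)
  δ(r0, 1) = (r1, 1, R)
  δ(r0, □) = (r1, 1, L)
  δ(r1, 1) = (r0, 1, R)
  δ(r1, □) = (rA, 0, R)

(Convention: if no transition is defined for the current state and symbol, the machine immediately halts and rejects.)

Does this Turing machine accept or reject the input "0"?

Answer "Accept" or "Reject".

Execution trace:
Initial: [r0]0
Step 1: δ(r0, 0) = (rA, □, R) → □[rA]□

The machine reaches the accept state rA and halts.

Answer: Accept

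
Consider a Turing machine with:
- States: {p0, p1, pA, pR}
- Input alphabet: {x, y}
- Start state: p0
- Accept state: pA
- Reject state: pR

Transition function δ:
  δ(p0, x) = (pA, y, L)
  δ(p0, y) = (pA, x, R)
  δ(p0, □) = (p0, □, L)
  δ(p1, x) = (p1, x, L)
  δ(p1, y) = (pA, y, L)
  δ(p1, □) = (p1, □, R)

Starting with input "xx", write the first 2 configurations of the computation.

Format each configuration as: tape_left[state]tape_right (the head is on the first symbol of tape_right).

Transitions applied:
Step 1: δ(p0, x) = (pA, y, L)

The first 2 configurations are:
[p0]xx ⊢ [pA]□yx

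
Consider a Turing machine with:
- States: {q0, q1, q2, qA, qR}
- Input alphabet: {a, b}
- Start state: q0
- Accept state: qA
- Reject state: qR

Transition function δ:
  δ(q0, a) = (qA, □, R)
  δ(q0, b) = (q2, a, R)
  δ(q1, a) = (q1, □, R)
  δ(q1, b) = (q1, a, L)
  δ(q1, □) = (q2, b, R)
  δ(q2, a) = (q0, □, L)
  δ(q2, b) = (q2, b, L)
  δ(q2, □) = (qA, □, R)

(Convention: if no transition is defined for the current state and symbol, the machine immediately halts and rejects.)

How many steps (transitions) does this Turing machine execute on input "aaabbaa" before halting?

Execution trace:
Initial: [q0]aaabbaa
Step 1: δ(q0, a) = (qA, □, R) → □[qA]aabbaa

The machine reaches the accept state qA and halts.

The machine executed 1 step before halting.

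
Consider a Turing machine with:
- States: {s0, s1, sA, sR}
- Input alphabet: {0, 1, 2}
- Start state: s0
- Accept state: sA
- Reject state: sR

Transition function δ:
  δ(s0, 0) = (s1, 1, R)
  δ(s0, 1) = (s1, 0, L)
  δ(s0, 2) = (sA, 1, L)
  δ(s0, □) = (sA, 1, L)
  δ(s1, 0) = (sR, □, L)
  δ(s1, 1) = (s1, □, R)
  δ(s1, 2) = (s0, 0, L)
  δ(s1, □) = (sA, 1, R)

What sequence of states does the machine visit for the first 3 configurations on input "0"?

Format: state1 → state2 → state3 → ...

Execution trace:
Initial: [s0]0
Step 1: δ(s0, 0) = (s1, 1, R) → 1[s1]□
Step 2: δ(s1, □) = (sA, 1, R) → 11[sA]□

The machine reaches the accept state sA and halts.

State sequence: s0 → s1 → sA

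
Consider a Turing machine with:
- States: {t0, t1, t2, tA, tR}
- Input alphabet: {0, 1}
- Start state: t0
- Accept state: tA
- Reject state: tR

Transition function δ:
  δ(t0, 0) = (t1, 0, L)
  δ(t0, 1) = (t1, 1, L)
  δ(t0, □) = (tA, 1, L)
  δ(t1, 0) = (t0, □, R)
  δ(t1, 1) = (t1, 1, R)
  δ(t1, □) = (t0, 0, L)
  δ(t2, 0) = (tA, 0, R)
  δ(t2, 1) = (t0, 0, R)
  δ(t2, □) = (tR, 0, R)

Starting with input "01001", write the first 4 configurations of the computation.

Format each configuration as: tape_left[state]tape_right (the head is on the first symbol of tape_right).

Transitions applied:
Step 1: δ(t0, 0) = (t1, 0, L)
Step 2: δ(t1, □) = (t0, 0, L)
Step 3: δ(t0, □) = (tA, 1, L)

The first 4 configurations are:
[t0]01001 ⊢ [t1]□01001 ⊢ [t0]□001001 ⊢ [tA]□1001001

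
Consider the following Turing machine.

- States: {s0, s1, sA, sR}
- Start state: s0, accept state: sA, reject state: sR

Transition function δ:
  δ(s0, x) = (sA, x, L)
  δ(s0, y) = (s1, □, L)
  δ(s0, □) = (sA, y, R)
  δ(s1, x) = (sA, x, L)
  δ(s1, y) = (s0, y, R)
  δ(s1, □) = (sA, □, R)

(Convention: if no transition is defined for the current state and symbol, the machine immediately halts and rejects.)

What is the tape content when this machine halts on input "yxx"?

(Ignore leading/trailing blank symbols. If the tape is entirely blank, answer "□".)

Execution trace:
Initial: [s0]yxx
Step 1: δ(s0, y) = (s1, □, L) → [s1]□□xx
Step 2: δ(s1, □) = (sA, □, R) → □[sA]□xx

The machine reaches the accept state sA and halts.

Final tape (ignoring leading/trailing blanks): xx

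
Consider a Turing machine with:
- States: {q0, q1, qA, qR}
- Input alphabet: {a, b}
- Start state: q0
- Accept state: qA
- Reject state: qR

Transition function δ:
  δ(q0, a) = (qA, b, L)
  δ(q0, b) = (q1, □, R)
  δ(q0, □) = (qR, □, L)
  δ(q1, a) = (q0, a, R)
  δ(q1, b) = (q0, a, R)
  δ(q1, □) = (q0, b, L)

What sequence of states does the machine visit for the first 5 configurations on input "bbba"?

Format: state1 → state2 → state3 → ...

Execution trace:
Initial: [q0]bbba
Step 1: δ(q0, b) = (q1, □, R) → □[q1]bba
Step 2: δ(q1, b) = (q0, a, R) → □a[q0]ba
Step 3: δ(q0, b) = (q1, □, R) → □a□[q1]a
Step 4: δ(q1, a) = (q0, a, R) → □a□a[q0]□

State sequence: q0 → q1 → q0 → q1 → q0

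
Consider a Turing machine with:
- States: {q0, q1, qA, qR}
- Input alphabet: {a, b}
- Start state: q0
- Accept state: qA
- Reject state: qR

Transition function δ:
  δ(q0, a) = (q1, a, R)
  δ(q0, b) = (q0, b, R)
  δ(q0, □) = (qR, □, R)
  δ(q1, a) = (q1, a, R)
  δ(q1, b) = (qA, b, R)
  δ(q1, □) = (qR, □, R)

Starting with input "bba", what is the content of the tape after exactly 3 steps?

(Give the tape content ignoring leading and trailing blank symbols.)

Execution trace:
Initial: [q0]bba
Step 1: δ(q0, b) = (q0, b, R) → b[q0]ba
Step 2: δ(q0, b) = (q0, b, R) → bb[q0]a
Step 3: δ(q0, a) = (q1, a, R) → bba[q1]□

After 3 steps, the tape (ignoring leading/trailing blanks) is: bba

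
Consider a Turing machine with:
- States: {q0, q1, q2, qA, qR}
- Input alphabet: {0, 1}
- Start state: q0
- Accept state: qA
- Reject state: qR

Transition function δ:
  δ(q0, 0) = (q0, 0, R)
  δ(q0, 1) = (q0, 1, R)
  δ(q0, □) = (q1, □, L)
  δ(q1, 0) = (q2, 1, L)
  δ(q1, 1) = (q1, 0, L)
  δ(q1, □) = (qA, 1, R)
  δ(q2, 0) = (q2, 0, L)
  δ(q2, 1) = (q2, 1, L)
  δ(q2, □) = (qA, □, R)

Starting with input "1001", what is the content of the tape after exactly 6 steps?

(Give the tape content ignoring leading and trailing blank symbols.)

Execution trace:
Initial: [q0]1001
Step 1: δ(q0, 1) = (q0, 1, R) → 1[q0]001
Step 2: δ(q0, 0) = (q0, 0, R) → 10[q0]01
Step 3: δ(q0, 0) = (q0, 0, R) → 100[q0]1
Step 4: δ(q0, 1) = (q0, 1, R) → 1001[q0]□
Step 5: δ(q0, □) = (q1, □, L) → 100[q1]1□
Step 6: δ(q1, 1) = (q1, 0, L) → 10[q1]00□

After 6 steps, the tape (ignoring leading/trailing blanks) is: 1000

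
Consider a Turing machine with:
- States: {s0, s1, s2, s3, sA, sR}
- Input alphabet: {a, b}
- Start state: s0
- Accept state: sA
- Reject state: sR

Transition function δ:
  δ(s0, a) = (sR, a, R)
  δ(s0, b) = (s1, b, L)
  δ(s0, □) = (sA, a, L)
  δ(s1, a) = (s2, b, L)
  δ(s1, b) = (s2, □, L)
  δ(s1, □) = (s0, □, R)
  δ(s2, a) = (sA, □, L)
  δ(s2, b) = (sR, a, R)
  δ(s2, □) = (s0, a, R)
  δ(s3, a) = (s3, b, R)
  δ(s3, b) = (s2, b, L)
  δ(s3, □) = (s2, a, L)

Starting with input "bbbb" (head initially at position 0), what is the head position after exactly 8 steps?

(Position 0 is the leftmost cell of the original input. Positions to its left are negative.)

Execution trace (head position shown):
Step 0: [s0]bbbb  (head at position 0)
Step 1: move left → [s1]□bbbb  (head at position -1)
Step 2: move right → □[s0]bbbb  (head at position 0)
Step 3: move left → [s1]□bbbb  (head at position -1)
Step 4: move right → □[s0]bbbb  (head at position 0)
Step 5: move left → [s1]□bbbb  (head at position -1)
Step 6: move right → □[s0]bbbb  (head at position 0)
Step 7: move left → [s1]□bbbb  (head at position -1)
Step 8: move right → □[s0]bbbb  (head at position 0)

After 8 steps, the head is at position 0.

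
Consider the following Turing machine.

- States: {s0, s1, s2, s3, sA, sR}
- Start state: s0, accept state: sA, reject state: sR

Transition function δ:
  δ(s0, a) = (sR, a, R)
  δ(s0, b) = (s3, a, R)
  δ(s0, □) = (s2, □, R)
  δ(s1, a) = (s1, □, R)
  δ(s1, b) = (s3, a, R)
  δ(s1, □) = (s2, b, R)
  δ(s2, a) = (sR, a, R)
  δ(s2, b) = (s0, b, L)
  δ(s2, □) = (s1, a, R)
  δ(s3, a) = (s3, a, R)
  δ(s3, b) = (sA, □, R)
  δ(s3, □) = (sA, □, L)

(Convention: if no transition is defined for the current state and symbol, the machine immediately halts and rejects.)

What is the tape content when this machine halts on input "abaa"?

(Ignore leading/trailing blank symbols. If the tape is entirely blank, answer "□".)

Execution trace:
Initial: [s0]abaa
Step 1: δ(s0, a) = (sR, a, R) → a[sR]baa

The machine reaches the reject state sR and halts.

Final tape (ignoring leading/trailing blanks): abaa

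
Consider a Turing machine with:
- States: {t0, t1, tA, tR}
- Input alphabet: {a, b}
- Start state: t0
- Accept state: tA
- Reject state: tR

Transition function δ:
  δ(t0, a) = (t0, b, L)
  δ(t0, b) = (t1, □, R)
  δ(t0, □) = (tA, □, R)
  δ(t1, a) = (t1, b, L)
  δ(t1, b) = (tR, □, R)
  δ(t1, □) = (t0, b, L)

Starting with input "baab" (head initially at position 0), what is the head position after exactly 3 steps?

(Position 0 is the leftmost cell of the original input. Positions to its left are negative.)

Execution trace (head position shown):
Step 0: [t0]baab  (head at position 0)
Step 1: move right → □[t1]aab  (head at position 1)
Step 2: move left → [t1]□bab  (head at position 0)
Step 3: move left → [t0]□bbab  (head at position -1)

After 3 steps, the head is at position -1.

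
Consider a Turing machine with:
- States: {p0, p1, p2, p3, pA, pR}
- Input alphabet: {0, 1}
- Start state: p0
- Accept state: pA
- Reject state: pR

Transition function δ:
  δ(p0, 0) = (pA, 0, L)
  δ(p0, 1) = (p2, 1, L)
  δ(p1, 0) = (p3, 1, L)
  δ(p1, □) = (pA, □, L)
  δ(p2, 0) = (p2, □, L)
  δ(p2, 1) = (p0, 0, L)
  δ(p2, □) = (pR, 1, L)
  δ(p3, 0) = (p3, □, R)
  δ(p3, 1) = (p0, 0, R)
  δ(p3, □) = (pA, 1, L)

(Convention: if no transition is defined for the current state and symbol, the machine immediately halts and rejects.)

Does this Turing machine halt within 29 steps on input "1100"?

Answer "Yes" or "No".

Execution trace:
Initial: [p0]1100
Step 1: δ(p0, 1) = (p2, 1, L) → [p2]□1100
Step 2: δ(p2, □) = (pR, 1, L) → [pR]□11100

The machine reaches the reject state pR and halts.
The machine halted after 2 steps (within the 29-step bound).

Answer: Yes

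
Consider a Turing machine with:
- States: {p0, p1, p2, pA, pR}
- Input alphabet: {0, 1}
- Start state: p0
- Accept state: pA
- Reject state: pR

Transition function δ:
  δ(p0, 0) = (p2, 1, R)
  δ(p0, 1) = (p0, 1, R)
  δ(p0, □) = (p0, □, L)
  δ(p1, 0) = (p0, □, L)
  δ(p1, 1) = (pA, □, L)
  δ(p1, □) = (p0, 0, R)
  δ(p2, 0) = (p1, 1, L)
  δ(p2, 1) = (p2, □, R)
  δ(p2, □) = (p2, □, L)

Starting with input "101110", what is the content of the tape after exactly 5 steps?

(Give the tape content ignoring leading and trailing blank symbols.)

Execution trace:
Initial: [p0]101110
Step 1: δ(p0, 1) = (p0, 1, R) → 1[p0]01110
Step 2: δ(p0, 0) = (p2, 1, R) → 11[p2]1110
Step 3: δ(p2, 1) = (p2, □, R) → 11□[p2]110
Step 4: δ(p2, 1) = (p2, □, R) → 11□□[p2]10
Step 5: δ(p2, 1) = (p2, □, R) → 11□□□[p2]0

After 5 steps, the tape (ignoring leading/trailing blanks) is: 11□□□0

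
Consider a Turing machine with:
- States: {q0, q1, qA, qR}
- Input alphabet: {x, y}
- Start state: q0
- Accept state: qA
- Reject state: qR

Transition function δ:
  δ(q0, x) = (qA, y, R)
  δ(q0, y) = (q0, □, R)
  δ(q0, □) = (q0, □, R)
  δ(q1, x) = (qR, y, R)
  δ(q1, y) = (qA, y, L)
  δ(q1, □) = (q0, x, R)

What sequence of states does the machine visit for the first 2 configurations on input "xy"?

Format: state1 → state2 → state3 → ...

Execution trace:
Initial: [q0]xy
Step 1: δ(q0, x) = (qA, y, R) → y[qA]y

The machine reaches the accept state qA and halts.

State sequence: q0 → qA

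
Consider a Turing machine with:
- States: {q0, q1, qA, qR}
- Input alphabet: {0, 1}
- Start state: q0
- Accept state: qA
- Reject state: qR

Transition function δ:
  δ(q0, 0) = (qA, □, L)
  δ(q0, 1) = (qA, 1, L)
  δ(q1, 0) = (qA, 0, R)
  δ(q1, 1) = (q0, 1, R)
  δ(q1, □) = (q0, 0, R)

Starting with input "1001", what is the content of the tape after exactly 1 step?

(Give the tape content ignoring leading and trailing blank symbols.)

Execution trace:
Initial: [q0]1001
Step 1: δ(q0, 1) = (qA, 1, L) → [qA]□1001

The machine reaches the accept state qA and halts.

After 1 step, the tape (ignoring leading/trailing blanks) is: 1001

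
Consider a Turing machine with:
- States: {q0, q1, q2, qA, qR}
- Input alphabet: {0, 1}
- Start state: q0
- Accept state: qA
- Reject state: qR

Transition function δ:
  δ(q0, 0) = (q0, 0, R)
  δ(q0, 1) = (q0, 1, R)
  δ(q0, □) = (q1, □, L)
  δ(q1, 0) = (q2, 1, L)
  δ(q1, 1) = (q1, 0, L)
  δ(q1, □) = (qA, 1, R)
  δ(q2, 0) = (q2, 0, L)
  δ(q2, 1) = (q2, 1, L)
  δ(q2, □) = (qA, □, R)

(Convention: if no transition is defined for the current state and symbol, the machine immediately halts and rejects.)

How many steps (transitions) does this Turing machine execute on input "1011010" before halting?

Execution trace:
Initial: [q0]1011010
Step 1: δ(q0, 1) = (q0, 1, R) → 1[q0]011010
Step 2: δ(q0, 0) = (q0, 0, R) → 10[q0]11010
Step 3: δ(q0, 1) = (q0, 1, R) → 101[q0]1010
Step 4: δ(q0, 1) = (q0, 1, R) → 1011[q0]010
Step 5: δ(q0, 0) = (q0, 0, R) → 10110[q0]10
Step 6: δ(q0, 1) = (q0, 1, R) → 101101[q0]0
Step 7: δ(q0, 0) = (q0, 0, R) → 1011010[q0]□
Step 8: δ(q0, □) = (q1, □, L) → 101101[q1]0□
Step 9: δ(q1, 0) = (q2, 1, L) → 10110[q2]11□
Step 10: δ(q2, 1) = (q2, 1, L) → 1011[q2]011□
Step 11: δ(q2, 0) = (q2, 0, L) → 101[q2]1011□
Step 12: δ(q2, 1) = (q2, 1, L) → 10[q2]11011□
Step 13: δ(q2, 1) = (q2, 1, L) → 1[q2]011011□
Step 14: δ(q2, 0) = (q2, 0, L) → [q2]1011011□
Step 15: δ(q2, 1) = (q2, 1, L) → [q2]□1011011□
Step 16: δ(q2, □) = (qA, □, R) → □[qA]1011011□

The machine reaches the accept state qA and halts.

The machine executed 16 steps before halting.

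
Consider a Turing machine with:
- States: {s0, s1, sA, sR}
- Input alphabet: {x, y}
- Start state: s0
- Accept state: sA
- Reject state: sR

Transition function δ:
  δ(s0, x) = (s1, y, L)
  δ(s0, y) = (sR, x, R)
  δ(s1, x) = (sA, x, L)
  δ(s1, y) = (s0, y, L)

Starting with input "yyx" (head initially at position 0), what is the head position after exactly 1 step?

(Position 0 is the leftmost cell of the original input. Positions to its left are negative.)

Execution trace (head position shown):
Step 0: [s0]yyx  (head at position 0)
Step 1: move right → x[sR]yx  (head at position 1)

After 1 step, the head is at position 1.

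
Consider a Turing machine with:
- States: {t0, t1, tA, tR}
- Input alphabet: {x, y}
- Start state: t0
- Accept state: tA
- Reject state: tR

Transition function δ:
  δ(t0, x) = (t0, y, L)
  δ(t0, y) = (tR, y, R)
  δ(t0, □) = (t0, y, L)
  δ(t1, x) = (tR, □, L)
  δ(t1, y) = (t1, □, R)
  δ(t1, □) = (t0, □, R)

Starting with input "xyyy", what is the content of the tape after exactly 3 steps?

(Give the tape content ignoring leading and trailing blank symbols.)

Execution trace:
Initial: [t0]xyyy
Step 1: δ(t0, x) = (t0, y, L) → [t0]□yyyy
Step 2: δ(t0, □) = (t0, y, L) → [t0]□yyyyy
Step 3: δ(t0, □) = (t0, y, L) → [t0]□yyyyyy

After 3 steps, the tape (ignoring leading/trailing blanks) is: yyyyyy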